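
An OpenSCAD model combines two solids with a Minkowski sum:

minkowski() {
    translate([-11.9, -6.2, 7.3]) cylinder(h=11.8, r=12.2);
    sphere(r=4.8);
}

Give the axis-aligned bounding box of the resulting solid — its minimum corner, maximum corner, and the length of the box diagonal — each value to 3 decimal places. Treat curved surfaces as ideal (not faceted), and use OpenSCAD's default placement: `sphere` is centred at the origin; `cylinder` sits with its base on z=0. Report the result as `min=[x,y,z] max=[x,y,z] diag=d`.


A = translate([-11.9, -6.2, 7.3]) cylinder(h=11.8, r=12.2) → bbox [-24.1,-18.4,7.3] .. [0.3,6,19.1]
B = sphere(r=4.8) → bbox [-4.8,-4.8,-4.8] .. [4.8,4.8,4.8]
lo = A.lo+B.lo = [-24.1-4.8, -18.4-4.8, 7.3-4.8] = [-28.900,-23.200,2.500]
hi = A.hi+B.hi = [0.3+4.8, 6+4.8, 19.1+4.8] = [5.100,10.800,23.900]
diag = √(34²+34²+21.4²) = √2769.96 = 52.630

min=[-28.900,-23.200,2.500] max=[5.100,10.800,23.900] diag=52.630


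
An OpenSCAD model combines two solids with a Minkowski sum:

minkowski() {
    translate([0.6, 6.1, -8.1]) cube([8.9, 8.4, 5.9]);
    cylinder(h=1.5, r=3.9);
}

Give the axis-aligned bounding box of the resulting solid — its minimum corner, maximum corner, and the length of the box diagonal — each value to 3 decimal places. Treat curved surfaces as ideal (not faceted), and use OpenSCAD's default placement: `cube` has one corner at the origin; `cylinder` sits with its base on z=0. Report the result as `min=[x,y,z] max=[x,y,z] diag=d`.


min=[-3.300,2.200,-8.100] max=[13.400,18.400,-0.700] diag=24.415

A = translate([0.6, 6.1, -8.1]) cube([8.9, 8.4, 5.9]) → bbox [0.6,6.1,-8.1] .. [9.5,14.5,-2.2]
B = cylinder(h=1.5, r=3.9) → bbox [-3.9,-3.9,0] .. [3.9,3.9,1.5]
lo = A.lo+B.lo = [0.6-3.9, 6.1-3.9, -8.1+0] = [-3.300,2.200,-8.100]
hi = A.hi+B.hi = [9.5+3.9, 14.5+3.9, -2.2+1.5] = [13.400,18.400,-0.700]
diag = √(16.7²+16.2²+7.4²) = √596.09 = 24.415


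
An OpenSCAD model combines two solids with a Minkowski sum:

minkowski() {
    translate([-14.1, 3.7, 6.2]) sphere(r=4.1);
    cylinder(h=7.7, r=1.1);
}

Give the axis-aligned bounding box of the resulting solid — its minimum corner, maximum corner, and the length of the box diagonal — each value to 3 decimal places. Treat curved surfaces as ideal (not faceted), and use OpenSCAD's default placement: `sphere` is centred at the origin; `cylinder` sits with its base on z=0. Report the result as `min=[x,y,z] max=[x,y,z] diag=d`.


A = translate([-14.1, 3.7, 6.2]) sphere(r=4.1) → bbox [-18.2,-0.4,2.1] .. [-10,7.8,10.3]
B = cylinder(h=7.7, r=1.1) → bbox [-1.1,-1.1,0] .. [1.1,1.1,7.7]
lo = A.lo+B.lo = [-18.2-1.1, -0.4-1.1, 2.1+0] = [-19.300,-1.500,2.100]
hi = A.hi+B.hi = [-10+1.1, 7.8+1.1, 10.3+7.7] = [-8.900,8.900,18.000]
diag = √(10.4²+10.4²+15.9²) = √469.13 = 21.659

min=[-19.300,-1.500,2.100] max=[-8.900,8.900,18.000] diag=21.659


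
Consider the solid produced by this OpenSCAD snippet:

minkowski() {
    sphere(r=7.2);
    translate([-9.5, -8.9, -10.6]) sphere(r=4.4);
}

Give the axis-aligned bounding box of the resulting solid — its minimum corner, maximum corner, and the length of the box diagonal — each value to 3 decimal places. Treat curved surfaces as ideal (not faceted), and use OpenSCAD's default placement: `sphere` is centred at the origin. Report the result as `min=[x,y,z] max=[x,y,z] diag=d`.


min=[-21.100,-20.500,-22.200] max=[2.100,2.700,1.000] diag=40.184

A = translate([-9.5, -8.9, -10.6]) sphere(r=4.4) → bbox [-13.9,-13.3,-15] .. [-5.1,-4.5,-6.2]
B = sphere(r=7.2) → bbox [-7.2,-7.2,-7.2] .. [7.2,7.2,7.2]
lo = A.lo+B.lo = [-13.9-7.2, -13.3-7.2, -15-7.2] = [-21.100,-20.500,-22.200]
hi = A.hi+B.hi = [-5.1+7.2, -4.5+7.2, -6.2+7.2] = [2.100,2.700,1.000]
diag = √(23.2²+23.2²+23.2²) = √1614.72 = 40.184


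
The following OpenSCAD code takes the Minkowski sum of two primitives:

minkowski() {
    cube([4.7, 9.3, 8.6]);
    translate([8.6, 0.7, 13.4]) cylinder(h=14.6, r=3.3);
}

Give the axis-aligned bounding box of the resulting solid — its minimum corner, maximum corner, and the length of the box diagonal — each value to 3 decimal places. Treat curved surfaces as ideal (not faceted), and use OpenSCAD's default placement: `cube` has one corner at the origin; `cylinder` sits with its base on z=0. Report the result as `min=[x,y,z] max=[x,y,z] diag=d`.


A = translate([8.6, 0.7, 13.4]) cylinder(h=14.6, r=3.3) → bbox [5.3,-2.6,13.4] .. [11.9,4,28]
B = cube([4.7, 9.3, 8.6]) → bbox [0,0,0] .. [4.7,9.3,8.6]
lo = A.lo+B.lo = [5.3+0, -2.6+0, 13.4+0] = [5.300,-2.600,13.400]
hi = A.hi+B.hi = [11.9+4.7, 4+9.3, 28+8.6] = [16.600,13.300,36.600]
diag = √(11.3²+15.9²+23.2²) = √918.74 = 30.311

min=[5.300,-2.600,13.400] max=[16.600,13.300,36.600] diag=30.311


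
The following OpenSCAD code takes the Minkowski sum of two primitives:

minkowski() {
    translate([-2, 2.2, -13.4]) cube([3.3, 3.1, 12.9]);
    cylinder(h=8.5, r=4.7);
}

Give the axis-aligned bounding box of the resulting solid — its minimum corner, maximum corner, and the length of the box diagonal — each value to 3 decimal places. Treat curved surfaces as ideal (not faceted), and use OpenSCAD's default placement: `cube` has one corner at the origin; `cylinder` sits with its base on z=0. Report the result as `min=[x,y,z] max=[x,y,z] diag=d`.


min=[-6.700,-2.500,-13.400] max=[6.000,10.000,8.000] diag=27.848

A = translate([-2, 2.2, -13.4]) cube([3.3, 3.1, 12.9]) → bbox [-2,2.2,-13.4] .. [1.3,5.3,-0.5]
B = cylinder(h=8.5, r=4.7) → bbox [-4.7,-4.7,0] .. [4.7,4.7,8.5]
lo = A.lo+B.lo = [-2-4.7, 2.2-4.7, -13.4+0] = [-6.700,-2.500,-13.400]
hi = A.hi+B.hi = [1.3+4.7, 5.3+4.7, -0.5+8.5] = [6.000,10.000,8.000]
diag = √(12.7²+12.5²+21.4²) = √775.5 = 27.848


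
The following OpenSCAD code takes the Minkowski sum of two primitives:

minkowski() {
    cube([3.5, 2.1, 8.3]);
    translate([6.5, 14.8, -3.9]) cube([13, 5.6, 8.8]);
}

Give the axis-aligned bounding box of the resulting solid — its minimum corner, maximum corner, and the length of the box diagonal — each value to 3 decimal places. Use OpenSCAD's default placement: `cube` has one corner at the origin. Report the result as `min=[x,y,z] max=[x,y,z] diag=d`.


min=[6.500,14.800,-3.900] max=[23.000,22.500,13.200] diag=24.979

A = translate([6.5, 14.8, -3.9]) cube([13, 5.6, 8.8]) → bbox [6.5,14.8,-3.9] .. [19.5,20.4,4.9]
B = cube([3.5, 2.1, 8.3]) → bbox [0,0,0] .. [3.5,2.1,8.3]
lo = A.lo+B.lo = [6.5+0, 14.8+0, -3.9+0] = [6.500,14.800,-3.900]
hi = A.hi+B.hi = [19.5+3.5, 20.4+2.1, 4.9+8.3] = [23.000,22.500,13.200]
diag = √(16.5²+7.7²+17.1²) = √623.95 = 24.979


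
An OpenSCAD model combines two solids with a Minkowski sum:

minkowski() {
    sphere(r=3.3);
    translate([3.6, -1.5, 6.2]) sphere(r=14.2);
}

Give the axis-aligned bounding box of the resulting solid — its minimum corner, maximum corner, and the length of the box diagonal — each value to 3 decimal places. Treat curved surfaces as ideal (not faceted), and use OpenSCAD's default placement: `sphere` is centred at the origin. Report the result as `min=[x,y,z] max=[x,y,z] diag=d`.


A = translate([3.6, -1.5, 6.2]) sphere(r=14.2) → bbox [-10.6,-15.7,-8] .. [17.8,12.7,20.4]
B = sphere(r=3.3) → bbox [-3.3,-3.3,-3.3] .. [3.3,3.3,3.3]
lo = A.lo+B.lo = [-10.6-3.3, -15.7-3.3, -8-3.3] = [-13.900,-19.000,-11.300]
hi = A.hi+B.hi = [17.8+3.3, 12.7+3.3, 20.4+3.3] = [21.100,16.000,23.700]
diag = √(35²+35²+35²) = √3675 = 60.622

min=[-13.900,-19.000,-11.300] max=[21.100,16.000,23.700] diag=60.622


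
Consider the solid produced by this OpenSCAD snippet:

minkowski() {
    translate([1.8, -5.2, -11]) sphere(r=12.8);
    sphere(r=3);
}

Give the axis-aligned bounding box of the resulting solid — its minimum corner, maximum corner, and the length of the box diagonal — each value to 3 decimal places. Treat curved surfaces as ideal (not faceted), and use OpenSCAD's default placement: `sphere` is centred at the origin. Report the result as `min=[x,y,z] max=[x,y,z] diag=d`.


min=[-14.000,-21.000,-26.800] max=[17.600,10.600,4.800] diag=54.733

A = translate([1.8, -5.2, -11]) sphere(r=12.8) → bbox [-11,-18,-23.8] .. [14.6,7.6,1.8]
B = sphere(r=3) → bbox [-3,-3,-3] .. [3,3,3]
lo = A.lo+B.lo = [-11-3, -18-3, -23.8-3] = [-14.000,-21.000,-26.800]
hi = A.hi+B.hi = [14.6+3, 7.6+3, 1.8+3] = [17.600,10.600,4.800]
diag = √(31.6²+31.6²+31.6²) = √2995.68 = 54.733


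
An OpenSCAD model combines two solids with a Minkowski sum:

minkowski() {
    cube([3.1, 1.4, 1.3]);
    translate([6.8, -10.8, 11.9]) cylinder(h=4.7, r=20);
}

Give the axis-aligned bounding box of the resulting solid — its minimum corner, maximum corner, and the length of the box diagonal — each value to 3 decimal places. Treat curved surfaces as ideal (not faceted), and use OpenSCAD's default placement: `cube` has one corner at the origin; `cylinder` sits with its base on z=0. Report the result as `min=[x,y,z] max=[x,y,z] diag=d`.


min=[-13.200,-30.800,11.900] max=[29.900,10.600,17.900] diag=60.063

A = translate([6.8, -10.8, 11.9]) cylinder(h=4.7, r=20) → bbox [-13.2,-30.8,11.9] .. [26.8,9.2,16.6]
B = cube([3.1, 1.4, 1.3]) → bbox [0,0,0] .. [3.1,1.4,1.3]
lo = A.lo+B.lo = [-13.2+0, -30.8+0, 11.9+0] = [-13.200,-30.800,11.900]
hi = A.hi+B.hi = [26.8+3.1, 9.2+1.4, 16.6+1.3] = [29.900,10.600,17.900]
diag = √(43.1²+41.4²+6²) = √3607.57 = 60.063


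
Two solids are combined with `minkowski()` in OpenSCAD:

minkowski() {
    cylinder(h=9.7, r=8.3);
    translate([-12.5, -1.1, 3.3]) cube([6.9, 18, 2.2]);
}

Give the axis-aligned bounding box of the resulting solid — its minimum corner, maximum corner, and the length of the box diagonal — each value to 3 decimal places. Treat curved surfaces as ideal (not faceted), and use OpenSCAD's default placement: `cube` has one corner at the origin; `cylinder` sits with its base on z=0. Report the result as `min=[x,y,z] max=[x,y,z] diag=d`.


min=[-20.800,-9.400,3.300] max=[2.700,25.200,15.200] diag=43.486

A = translate([-12.5, -1.1, 3.3]) cube([6.9, 18, 2.2]) → bbox [-12.5,-1.1,3.3] .. [-5.6,16.9,5.5]
B = cylinder(h=9.7, r=8.3) → bbox [-8.3,-8.3,0] .. [8.3,8.3,9.7]
lo = A.lo+B.lo = [-12.5-8.3, -1.1-8.3, 3.3+0] = [-20.800,-9.400,3.300]
hi = A.hi+B.hi = [-5.6+8.3, 16.9+8.3, 5.5+9.7] = [2.700,25.200,15.200]
diag = √(23.5²+34.6²+11.9²) = √1891.02 = 43.486


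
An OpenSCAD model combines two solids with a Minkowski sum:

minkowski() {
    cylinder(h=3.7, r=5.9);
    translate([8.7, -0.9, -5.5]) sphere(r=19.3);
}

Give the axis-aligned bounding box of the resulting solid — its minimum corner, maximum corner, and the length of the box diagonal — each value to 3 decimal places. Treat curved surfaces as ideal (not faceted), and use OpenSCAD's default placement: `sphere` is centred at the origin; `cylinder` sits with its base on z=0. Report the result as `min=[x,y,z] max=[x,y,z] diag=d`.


min=[-16.500,-26.100,-24.800] max=[33.900,24.300,17.500] diag=82.883

A = translate([8.7, -0.9, -5.5]) sphere(r=19.3) → bbox [-10.6,-20.2,-24.8] .. [28,18.4,13.8]
B = cylinder(h=3.7, r=5.9) → bbox [-5.9,-5.9,0] .. [5.9,5.9,3.7]
lo = A.lo+B.lo = [-10.6-5.9, -20.2-5.9, -24.8+0] = [-16.500,-26.100,-24.800]
hi = A.hi+B.hi = [28+5.9, 18.4+5.9, 13.8+3.7] = [33.900,24.300,17.500]
diag = √(50.4²+50.4²+42.3²) = √6869.61 = 82.883


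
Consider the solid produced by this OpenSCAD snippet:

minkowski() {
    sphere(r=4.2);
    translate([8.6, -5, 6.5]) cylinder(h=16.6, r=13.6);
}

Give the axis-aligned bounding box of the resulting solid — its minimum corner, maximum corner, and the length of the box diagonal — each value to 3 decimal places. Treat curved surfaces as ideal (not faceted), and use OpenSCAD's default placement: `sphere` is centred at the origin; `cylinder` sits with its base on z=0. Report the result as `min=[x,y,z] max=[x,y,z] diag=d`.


A = translate([8.6, -5, 6.5]) cylinder(h=16.6, r=13.6) → bbox [-5,-18.6,6.5] .. [22.2,8.6,23.1]
B = sphere(r=4.2) → bbox [-4.2,-4.2,-4.2] .. [4.2,4.2,4.2]
lo = A.lo+B.lo = [-5-4.2, -18.6-4.2, 6.5-4.2] = [-9.200,-22.800,2.300]
hi = A.hi+B.hi = [22.2+4.2, 8.6+4.2, 23.1+4.2] = [26.400,12.800,27.300]
diag = √(35.6²+35.6²+25²) = √3159.72 = 56.211

min=[-9.200,-22.800,2.300] max=[26.400,12.800,27.300] diag=56.211


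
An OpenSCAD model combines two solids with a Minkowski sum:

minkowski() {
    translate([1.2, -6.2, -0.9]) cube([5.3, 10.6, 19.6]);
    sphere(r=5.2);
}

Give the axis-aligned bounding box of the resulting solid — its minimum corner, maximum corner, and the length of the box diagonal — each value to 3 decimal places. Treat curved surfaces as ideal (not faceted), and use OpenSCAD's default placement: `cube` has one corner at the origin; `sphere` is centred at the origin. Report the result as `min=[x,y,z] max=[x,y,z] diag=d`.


min=[-4.000,-11.400,-6.100] max=[11.700,9.600,23.900] diag=39.843

A = translate([1.2, -6.2, -0.9]) cube([5.3, 10.6, 19.6]) → bbox [1.2,-6.2,-0.9] .. [6.5,4.4,18.7]
B = sphere(r=5.2) → bbox [-5.2,-5.2,-5.2] .. [5.2,5.2,5.2]
lo = A.lo+B.lo = [1.2-5.2, -6.2-5.2, -0.9-5.2] = [-4.000,-11.400,-6.100]
hi = A.hi+B.hi = [6.5+5.2, 4.4+5.2, 18.7+5.2] = [11.700,9.600,23.900]
diag = √(15.7²+21²+30²) = √1587.49 = 39.843


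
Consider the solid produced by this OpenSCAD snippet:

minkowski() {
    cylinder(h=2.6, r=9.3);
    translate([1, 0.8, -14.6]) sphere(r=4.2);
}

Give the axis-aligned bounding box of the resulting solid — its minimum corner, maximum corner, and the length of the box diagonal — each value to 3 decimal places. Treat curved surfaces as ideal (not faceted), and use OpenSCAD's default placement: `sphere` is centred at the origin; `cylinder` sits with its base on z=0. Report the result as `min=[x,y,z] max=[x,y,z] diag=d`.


A = translate([1, 0.8, -14.6]) sphere(r=4.2) → bbox [-3.2,-3.4,-18.8] .. [5.2,5,-10.4]
B = cylinder(h=2.6, r=9.3) → bbox [-9.3,-9.3,0] .. [9.3,9.3,2.6]
lo = A.lo+B.lo = [-3.2-9.3, -3.4-9.3, -18.8+0] = [-12.500,-12.700,-18.800]
hi = A.hi+B.hi = [5.2+9.3, 5+9.3, -10.4+2.6] = [14.500,14.300,-7.800]
diag = √(27²+27²+11²) = √1579 = 39.737

min=[-12.500,-12.700,-18.800] max=[14.500,14.300,-7.800] diag=39.737


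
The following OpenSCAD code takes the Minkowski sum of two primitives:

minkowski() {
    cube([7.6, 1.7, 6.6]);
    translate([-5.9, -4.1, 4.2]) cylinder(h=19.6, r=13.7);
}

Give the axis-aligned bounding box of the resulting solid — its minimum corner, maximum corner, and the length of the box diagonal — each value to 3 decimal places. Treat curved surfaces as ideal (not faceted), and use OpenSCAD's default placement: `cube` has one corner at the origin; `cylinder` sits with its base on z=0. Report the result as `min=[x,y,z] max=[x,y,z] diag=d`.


A = translate([-5.9, -4.1, 4.2]) cylinder(h=19.6, r=13.7) → bbox [-19.6,-17.8,4.2] .. [7.8,9.6,23.8]
B = cube([7.6, 1.7, 6.6]) → bbox [0,0,0] .. [7.6,1.7,6.6]
lo = A.lo+B.lo = [-19.6+0, -17.8+0, 4.2+0] = [-19.600,-17.800,4.200]
hi = A.hi+B.hi = [7.8+7.6, 9.6+1.7, 23.8+6.6] = [15.400,11.300,30.400]
diag = √(35²+29.1²+26.2²) = √2758.25 = 52.519

min=[-19.600,-17.800,4.200] max=[15.400,11.300,30.400] diag=52.519


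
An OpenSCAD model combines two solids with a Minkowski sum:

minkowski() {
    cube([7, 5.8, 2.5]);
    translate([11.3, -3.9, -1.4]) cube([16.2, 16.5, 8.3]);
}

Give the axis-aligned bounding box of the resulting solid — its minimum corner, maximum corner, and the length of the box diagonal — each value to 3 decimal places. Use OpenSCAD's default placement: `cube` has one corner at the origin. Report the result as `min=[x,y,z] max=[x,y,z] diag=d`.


A = translate([11.3, -3.9, -1.4]) cube([16.2, 16.5, 8.3]) → bbox [11.3,-3.9,-1.4] .. [27.5,12.6,6.9]
B = cube([7, 5.8, 2.5]) → bbox [0,0,0] .. [7,5.8,2.5]
lo = A.lo+B.lo = [11.3+0, -3.9+0, -1.4+0] = [11.300,-3.900,-1.400]
hi = A.hi+B.hi = [27.5+7, 12.6+5.8, 6.9+2.5] = [34.500,18.400,9.400]
diag = √(23.2²+22.3²+10.8²) = √1152.17 = 33.944

min=[11.300,-3.900,-1.400] max=[34.500,18.400,9.400] diag=33.944


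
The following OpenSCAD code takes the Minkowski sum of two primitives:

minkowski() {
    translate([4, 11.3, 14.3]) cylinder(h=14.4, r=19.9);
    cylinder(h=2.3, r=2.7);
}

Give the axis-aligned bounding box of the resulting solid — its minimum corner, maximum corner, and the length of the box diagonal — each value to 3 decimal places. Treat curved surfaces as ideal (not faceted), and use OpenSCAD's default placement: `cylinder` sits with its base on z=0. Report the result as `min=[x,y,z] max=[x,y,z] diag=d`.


A = translate([4, 11.3, 14.3]) cylinder(h=14.4, r=19.9) → bbox [-15.9,-8.6,14.3] .. [23.9,31.2,28.7]
B = cylinder(h=2.3, r=2.7) → bbox [-2.7,-2.7,0] .. [2.7,2.7,2.3]
lo = A.lo+B.lo = [-15.9-2.7, -8.6-2.7, 14.3+0] = [-18.600,-11.300,14.300]
hi = A.hi+B.hi = [23.9+2.7, 31.2+2.7, 28.7+2.3] = [26.600,33.900,31.000]
diag = √(45.2²+45.2²+16.7²) = √4364.97 = 66.068

min=[-18.600,-11.300,14.300] max=[26.600,33.900,31.000] diag=66.068


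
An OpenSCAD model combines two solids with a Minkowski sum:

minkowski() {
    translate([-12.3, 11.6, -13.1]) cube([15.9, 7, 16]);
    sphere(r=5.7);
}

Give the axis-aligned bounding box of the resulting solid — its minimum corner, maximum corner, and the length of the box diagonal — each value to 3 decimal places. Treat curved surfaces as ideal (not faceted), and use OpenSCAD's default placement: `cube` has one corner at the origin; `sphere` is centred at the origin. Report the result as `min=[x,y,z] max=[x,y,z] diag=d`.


A = translate([-12.3, 11.6, -13.1]) cube([15.9, 7, 16]) → bbox [-12.3,11.6,-13.1] .. [3.6,18.6,2.9]
B = sphere(r=5.7) → bbox [-5.7,-5.7,-5.7] .. [5.7,5.7,5.7]
lo = A.lo+B.lo = [-12.3-5.7, 11.6-5.7, -13.1-5.7] = [-18.000,5.900,-18.800]
hi = A.hi+B.hi = [3.6+5.7, 18.6+5.7, 2.9+5.7] = [9.300,24.300,8.600]
diag = √(27.3²+18.4²+27.4²) = √1834.61 = 42.832

min=[-18.000,5.900,-18.800] max=[9.300,24.300,8.600] diag=42.832


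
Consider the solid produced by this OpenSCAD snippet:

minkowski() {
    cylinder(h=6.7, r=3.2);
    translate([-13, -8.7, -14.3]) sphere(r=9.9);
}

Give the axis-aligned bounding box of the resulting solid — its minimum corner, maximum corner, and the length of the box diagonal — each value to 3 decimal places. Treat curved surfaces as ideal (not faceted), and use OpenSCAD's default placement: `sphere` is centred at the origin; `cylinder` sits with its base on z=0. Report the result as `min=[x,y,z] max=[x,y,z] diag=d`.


A = translate([-13, -8.7, -14.3]) sphere(r=9.9) → bbox [-22.9,-18.6,-24.2] .. [-3.1,1.2,-4.4]
B = cylinder(h=6.7, r=3.2) → bbox [-3.2,-3.2,0] .. [3.2,3.2,6.7]
lo = A.lo+B.lo = [-22.9-3.2, -18.6-3.2, -24.2+0] = [-26.100,-21.800,-24.200]
hi = A.hi+B.hi = [-3.1+3.2, 1.2+3.2, -4.4+6.7] = [0.100,4.400,2.300]
diag = √(26.2²+26.2²+26.5²) = √2075.13 = 45.554

min=[-26.100,-21.800,-24.200] max=[0.100,4.400,2.300] diag=45.554


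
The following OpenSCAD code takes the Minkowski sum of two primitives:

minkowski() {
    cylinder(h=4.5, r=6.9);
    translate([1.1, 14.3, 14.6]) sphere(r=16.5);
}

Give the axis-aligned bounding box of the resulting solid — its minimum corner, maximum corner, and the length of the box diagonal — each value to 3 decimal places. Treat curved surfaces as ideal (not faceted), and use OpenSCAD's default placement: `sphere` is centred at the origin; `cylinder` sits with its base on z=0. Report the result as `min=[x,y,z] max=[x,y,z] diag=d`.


A = translate([1.1, 14.3, 14.6]) sphere(r=16.5) → bbox [-15.4,-2.2,-1.9] .. [17.6,30.8,31.1]
B = cylinder(h=4.5, r=6.9) → bbox [-6.9,-6.9,0] .. [6.9,6.9,4.5]
lo = A.lo+B.lo = [-15.4-6.9, -2.2-6.9, -1.9+0] = [-22.300,-9.100,-1.900]
hi = A.hi+B.hi = [17.6+6.9, 30.8+6.9, 31.1+4.5] = [24.500,37.700,35.600]
diag = √(46.8²+46.8²+37.5²) = √5786.73 = 76.071

min=[-22.300,-9.100,-1.900] max=[24.500,37.700,35.600] diag=76.071


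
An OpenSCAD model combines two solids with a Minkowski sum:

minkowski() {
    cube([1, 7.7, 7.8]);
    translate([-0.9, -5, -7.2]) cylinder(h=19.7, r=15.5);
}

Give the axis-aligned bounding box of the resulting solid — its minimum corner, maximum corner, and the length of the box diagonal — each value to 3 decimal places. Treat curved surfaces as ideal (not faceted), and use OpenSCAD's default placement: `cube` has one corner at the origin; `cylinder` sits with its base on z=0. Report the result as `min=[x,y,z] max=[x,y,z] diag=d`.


A = translate([-0.9, -5, -7.2]) cylinder(h=19.7, r=15.5) → bbox [-16.4,-20.5,-7.2] .. [14.6,10.5,12.5]
B = cube([1, 7.7, 7.8]) → bbox [0,0,0] .. [1,7.7,7.8]
lo = A.lo+B.lo = [-16.4+0, -20.5+0, -7.2+0] = [-16.400,-20.500,-7.200]
hi = A.hi+B.hi = [14.6+1, 10.5+7.7, 12.5+7.8] = [15.600,18.200,20.300]
diag = √(32²+38.7²+27.5²) = √3277.94 = 57.253

min=[-16.400,-20.500,-7.200] max=[15.600,18.200,20.300] diag=57.253


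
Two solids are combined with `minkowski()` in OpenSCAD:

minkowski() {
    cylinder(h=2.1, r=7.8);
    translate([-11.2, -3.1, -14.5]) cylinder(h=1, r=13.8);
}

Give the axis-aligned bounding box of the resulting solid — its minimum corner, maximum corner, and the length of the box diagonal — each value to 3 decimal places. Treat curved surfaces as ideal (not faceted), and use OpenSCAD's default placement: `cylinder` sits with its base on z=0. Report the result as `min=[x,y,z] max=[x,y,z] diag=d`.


min=[-32.800,-24.700,-14.500] max=[10.400,18.500,-11.400] diag=61.173

A = translate([-11.2, -3.1, -14.5]) cylinder(h=1, r=13.8) → bbox [-25,-16.9,-14.5] .. [2.6,10.7,-13.5]
B = cylinder(h=2.1, r=7.8) → bbox [-7.8,-7.8,0] .. [7.8,7.8,2.1]
lo = A.lo+B.lo = [-25-7.8, -16.9-7.8, -14.5+0] = [-32.800,-24.700,-14.500]
hi = A.hi+B.hi = [2.6+7.8, 10.7+7.8, -13.5+2.1] = [10.400,18.500,-11.400]
diag = √(43.2²+43.2²+3.1²) = √3742.09 = 61.173


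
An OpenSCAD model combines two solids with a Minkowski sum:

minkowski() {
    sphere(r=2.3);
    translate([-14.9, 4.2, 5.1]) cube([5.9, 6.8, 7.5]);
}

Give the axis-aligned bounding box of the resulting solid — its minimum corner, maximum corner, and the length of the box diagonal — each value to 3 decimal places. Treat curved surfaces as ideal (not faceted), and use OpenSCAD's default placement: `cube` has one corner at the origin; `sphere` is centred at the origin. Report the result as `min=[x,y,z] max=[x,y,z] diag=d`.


A = translate([-14.9, 4.2, 5.1]) cube([5.9, 6.8, 7.5]) → bbox [-14.9,4.2,5.1] .. [-9,11,12.6]
B = sphere(r=2.3) → bbox [-2.3,-2.3,-2.3] .. [2.3,2.3,2.3]
lo = A.lo+B.lo = [-14.9-2.3, 4.2-2.3, 5.1-2.3] = [-17.200,1.900,2.800]
hi = A.hi+B.hi = [-9+2.3, 11+2.3, 12.6+2.3] = [-6.700,13.300,14.900]
diag = √(10.5²+11.4²+12.1²) = √386.62 = 19.663

min=[-17.200,1.900,2.800] max=[-6.700,13.300,14.900] diag=19.663


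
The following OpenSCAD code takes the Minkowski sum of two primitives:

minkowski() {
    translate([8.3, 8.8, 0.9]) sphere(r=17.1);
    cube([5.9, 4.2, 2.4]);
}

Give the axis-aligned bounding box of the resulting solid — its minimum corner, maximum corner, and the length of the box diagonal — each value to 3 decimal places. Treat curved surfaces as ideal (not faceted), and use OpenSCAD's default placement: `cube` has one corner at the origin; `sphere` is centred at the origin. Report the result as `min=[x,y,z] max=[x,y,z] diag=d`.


min=[-8.800,-8.300,-16.200] max=[31.300,30.100,20.400] diag=66.499

A = translate([8.3, 8.8, 0.9]) sphere(r=17.1) → bbox [-8.8,-8.3,-16.2] .. [25.4,25.9,18]
B = cube([5.9, 4.2, 2.4]) → bbox [0,0,0] .. [5.9,4.2,2.4]
lo = A.lo+B.lo = [-8.8+0, -8.3+0, -16.2+0] = [-8.800,-8.300,-16.200]
hi = A.hi+B.hi = [25.4+5.9, 25.9+4.2, 18+2.4] = [31.300,30.100,20.400]
diag = √(40.1²+38.4²+36.6²) = √4422.13 = 66.499


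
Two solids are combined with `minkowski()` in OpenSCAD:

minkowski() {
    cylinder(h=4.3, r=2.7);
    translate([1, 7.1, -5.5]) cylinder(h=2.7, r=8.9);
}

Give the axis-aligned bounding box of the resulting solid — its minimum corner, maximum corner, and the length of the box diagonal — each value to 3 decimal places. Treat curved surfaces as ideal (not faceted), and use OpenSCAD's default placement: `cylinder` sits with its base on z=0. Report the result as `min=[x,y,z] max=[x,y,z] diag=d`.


A = translate([1, 7.1, -5.5]) cylinder(h=2.7, r=8.9) → bbox [-7.9,-1.8,-5.5] .. [9.9,16,-2.8]
B = cylinder(h=4.3, r=2.7) → bbox [-2.7,-2.7,0] .. [2.7,2.7,4.3]
lo = A.lo+B.lo = [-7.9-2.7, -1.8-2.7, -5.5+0] = [-10.600,-4.500,-5.500]
hi = A.hi+B.hi = [9.9+2.7, 16+2.7, -2.8+4.3] = [12.600,18.700,1.500]
diag = √(23.2²+23.2²+7²) = √1125.48 = 33.548

min=[-10.600,-4.500,-5.500] max=[12.600,18.700,1.500] diag=33.548


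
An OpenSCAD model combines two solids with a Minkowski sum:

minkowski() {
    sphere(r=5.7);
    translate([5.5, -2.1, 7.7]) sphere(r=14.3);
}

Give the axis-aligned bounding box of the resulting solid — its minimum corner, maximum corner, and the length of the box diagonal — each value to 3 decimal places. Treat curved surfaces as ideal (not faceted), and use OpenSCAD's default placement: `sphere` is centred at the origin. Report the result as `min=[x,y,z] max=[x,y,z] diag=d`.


min=[-14.500,-22.100,-12.300] max=[25.500,17.900,27.700] diag=69.282

A = translate([5.5, -2.1, 7.7]) sphere(r=14.3) → bbox [-8.8,-16.4,-6.6] .. [19.8,12.2,22]
B = sphere(r=5.7) → bbox [-5.7,-5.7,-5.7] .. [5.7,5.7,5.7]
lo = A.lo+B.lo = [-8.8-5.7, -16.4-5.7, -6.6-5.7] = [-14.500,-22.100,-12.300]
hi = A.hi+B.hi = [19.8+5.7, 12.2+5.7, 22+5.7] = [25.500,17.900,27.700]
diag = √(40²+40²+40²) = √4800 = 69.282


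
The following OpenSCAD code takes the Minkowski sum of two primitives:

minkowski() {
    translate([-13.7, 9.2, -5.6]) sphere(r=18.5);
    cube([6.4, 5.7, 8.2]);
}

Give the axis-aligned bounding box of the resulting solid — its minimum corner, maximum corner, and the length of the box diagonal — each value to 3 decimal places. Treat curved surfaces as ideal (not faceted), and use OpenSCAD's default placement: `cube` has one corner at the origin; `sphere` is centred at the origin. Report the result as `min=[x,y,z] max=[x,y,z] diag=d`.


min=[-32.200,-9.300,-24.100] max=[11.200,33.400,21.100] diag=75.828

A = translate([-13.7, 9.2, -5.6]) sphere(r=18.5) → bbox [-32.2,-9.3,-24.1] .. [4.8,27.7,12.9]
B = cube([6.4, 5.7, 8.2]) → bbox [0,0,0] .. [6.4,5.7,8.2]
lo = A.lo+B.lo = [-32.2+0, -9.3+0, -24.1+0] = [-32.200,-9.300,-24.100]
hi = A.hi+B.hi = [4.8+6.4, 27.7+5.7, 12.9+8.2] = [11.200,33.400,21.100]
diag = √(43.4²+42.7²+45.2²) = √5749.89 = 75.828


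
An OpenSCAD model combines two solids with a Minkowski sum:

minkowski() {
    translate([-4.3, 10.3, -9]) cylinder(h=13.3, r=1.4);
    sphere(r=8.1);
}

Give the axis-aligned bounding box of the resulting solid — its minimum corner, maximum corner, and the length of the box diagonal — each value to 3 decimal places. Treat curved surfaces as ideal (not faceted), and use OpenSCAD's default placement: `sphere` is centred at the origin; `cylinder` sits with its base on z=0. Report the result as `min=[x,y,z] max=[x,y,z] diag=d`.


min=[-13.800,0.800,-17.100] max=[5.200,19.800,12.400] diag=39.903

A = translate([-4.3, 10.3, -9]) cylinder(h=13.3, r=1.4) → bbox [-5.7,8.9,-9] .. [-2.9,11.7,4.3]
B = sphere(r=8.1) → bbox [-8.1,-8.1,-8.1] .. [8.1,8.1,8.1]
lo = A.lo+B.lo = [-5.7-8.1, 8.9-8.1, -9-8.1] = [-13.800,0.800,-17.100]
hi = A.hi+B.hi = [-2.9+8.1, 11.7+8.1, 4.3+8.1] = [5.200,19.800,12.400]
diag = √(19²+19²+29.5²) = √1592.25 = 39.903


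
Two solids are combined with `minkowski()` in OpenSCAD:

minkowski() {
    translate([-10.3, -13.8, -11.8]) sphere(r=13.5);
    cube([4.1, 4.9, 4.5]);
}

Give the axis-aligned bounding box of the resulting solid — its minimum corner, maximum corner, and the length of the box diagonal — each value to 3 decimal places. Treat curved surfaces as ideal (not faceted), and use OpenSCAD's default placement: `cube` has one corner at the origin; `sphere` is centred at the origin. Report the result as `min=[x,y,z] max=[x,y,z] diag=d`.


min=[-23.800,-27.300,-25.300] max=[7.300,4.600,6.200] diag=54.563

A = translate([-10.3, -13.8, -11.8]) sphere(r=13.5) → bbox [-23.8,-27.3,-25.3] .. [3.2,-0.3,1.7]
B = cube([4.1, 4.9, 4.5]) → bbox [0,0,0] .. [4.1,4.9,4.5]
lo = A.lo+B.lo = [-23.8+0, -27.3+0, -25.3+0] = [-23.800,-27.300,-25.300]
hi = A.hi+B.hi = [3.2+4.1, -0.3+4.9, 1.7+4.5] = [7.300,4.600,6.200]
diag = √(31.1²+31.9²+31.5²) = √2977.07 = 54.563


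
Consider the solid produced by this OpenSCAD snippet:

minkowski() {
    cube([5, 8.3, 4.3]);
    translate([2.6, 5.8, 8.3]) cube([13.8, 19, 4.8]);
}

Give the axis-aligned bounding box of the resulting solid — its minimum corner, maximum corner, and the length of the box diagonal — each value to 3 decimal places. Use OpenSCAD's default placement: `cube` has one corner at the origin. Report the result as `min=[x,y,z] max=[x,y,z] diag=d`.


min=[2.600,5.800,8.300] max=[21.400,33.100,17.400] diag=34.374

A = translate([2.6, 5.8, 8.3]) cube([13.8, 19, 4.8]) → bbox [2.6,5.8,8.3] .. [16.4,24.8,13.1]
B = cube([5, 8.3, 4.3]) → bbox [0,0,0] .. [5,8.3,4.3]
lo = A.lo+B.lo = [2.6+0, 5.8+0, 8.3+0] = [2.600,5.800,8.300]
hi = A.hi+B.hi = [16.4+5, 24.8+8.3, 13.1+4.3] = [21.400,33.100,17.400]
diag = √(18.8²+27.3²+9.1²) = √1181.54 = 34.374


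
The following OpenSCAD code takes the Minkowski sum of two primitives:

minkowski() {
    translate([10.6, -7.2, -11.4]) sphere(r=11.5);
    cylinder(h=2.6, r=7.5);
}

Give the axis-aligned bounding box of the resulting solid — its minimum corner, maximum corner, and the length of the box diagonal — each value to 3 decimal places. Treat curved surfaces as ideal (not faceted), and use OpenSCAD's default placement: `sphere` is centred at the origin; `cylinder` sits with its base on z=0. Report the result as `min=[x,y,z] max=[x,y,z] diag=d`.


min=[-8.400,-26.200,-22.900] max=[29.600,11.800,2.700] diag=59.526

A = translate([10.6, -7.2, -11.4]) sphere(r=11.5) → bbox [-0.9,-18.7,-22.9] .. [22.1,4.3,0.1]
B = cylinder(h=2.6, r=7.5) → bbox [-7.5,-7.5,0] .. [7.5,7.5,2.6]
lo = A.lo+B.lo = [-0.9-7.5, -18.7-7.5, -22.9+0] = [-8.400,-26.200,-22.900]
hi = A.hi+B.hi = [22.1+7.5, 4.3+7.5, 0.1+2.6] = [29.600,11.800,2.700]
diag = √(38²+38²+25.6²) = √3543.36 = 59.526


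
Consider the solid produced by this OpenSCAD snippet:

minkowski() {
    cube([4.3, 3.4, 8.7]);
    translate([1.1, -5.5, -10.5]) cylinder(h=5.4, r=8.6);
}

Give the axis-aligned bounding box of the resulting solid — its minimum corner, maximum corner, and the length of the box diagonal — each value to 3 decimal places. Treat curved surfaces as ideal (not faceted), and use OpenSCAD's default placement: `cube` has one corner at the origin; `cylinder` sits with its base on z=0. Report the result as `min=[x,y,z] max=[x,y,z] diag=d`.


min=[-7.500,-14.100,-10.500] max=[14.000,6.500,3.600] diag=32.946

A = translate([1.1, -5.5, -10.5]) cylinder(h=5.4, r=8.6) → bbox [-7.5,-14.1,-10.5] .. [9.7,3.1,-5.1]
B = cube([4.3, 3.4, 8.7]) → bbox [0,0,0] .. [4.3,3.4,8.7]
lo = A.lo+B.lo = [-7.5+0, -14.1+0, -10.5+0] = [-7.500,-14.100,-10.500]
hi = A.hi+B.hi = [9.7+4.3, 3.1+3.4, -5.1+8.7] = [14.000,6.500,3.600]
diag = √(21.5²+20.6²+14.1²) = √1085.42 = 32.946


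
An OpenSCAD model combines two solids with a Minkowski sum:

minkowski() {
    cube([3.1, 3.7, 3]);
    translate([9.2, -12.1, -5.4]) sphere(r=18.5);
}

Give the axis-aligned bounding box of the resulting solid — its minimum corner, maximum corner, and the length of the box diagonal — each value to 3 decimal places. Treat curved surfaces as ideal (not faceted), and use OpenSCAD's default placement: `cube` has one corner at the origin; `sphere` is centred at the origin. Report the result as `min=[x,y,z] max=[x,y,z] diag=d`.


A = translate([9.2, -12.1, -5.4]) sphere(r=18.5) → bbox [-9.3,-30.6,-23.9] .. [27.7,6.4,13.1]
B = cube([3.1, 3.7, 3]) → bbox [0,0,0] .. [3.1,3.7,3]
lo = A.lo+B.lo = [-9.3+0, -30.6+0, -23.9+0] = [-9.300,-30.600,-23.900]
hi = A.hi+B.hi = [27.7+3.1, 6.4+3.7, 13.1+3] = [30.800,10.100,16.100]
diag = √(40.1²+40.7²+40²) = √4864.5 = 69.746

min=[-9.300,-30.600,-23.900] max=[30.800,10.100,16.100] diag=69.746


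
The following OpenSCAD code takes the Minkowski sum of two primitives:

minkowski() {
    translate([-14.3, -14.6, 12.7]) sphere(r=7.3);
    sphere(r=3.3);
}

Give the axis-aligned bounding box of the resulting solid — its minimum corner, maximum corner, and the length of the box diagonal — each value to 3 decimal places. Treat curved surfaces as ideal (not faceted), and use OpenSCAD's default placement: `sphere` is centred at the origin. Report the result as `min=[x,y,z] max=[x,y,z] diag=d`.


A = translate([-14.3, -14.6, 12.7]) sphere(r=7.3) → bbox [-21.6,-21.9,5.4] .. [-7,-7.3,20]
B = sphere(r=3.3) → bbox [-3.3,-3.3,-3.3] .. [3.3,3.3,3.3]
lo = A.lo+B.lo = [-21.6-3.3, -21.9-3.3, 5.4-3.3] = [-24.900,-25.200,2.100]
hi = A.hi+B.hi = [-7+3.3, -7.3+3.3, 20+3.3] = [-3.700,-4.000,23.300]
diag = √(21.2²+21.2²+21.2²) = √1348.32 = 36.719

min=[-24.900,-25.200,2.100] max=[-3.700,-4.000,23.300] diag=36.719


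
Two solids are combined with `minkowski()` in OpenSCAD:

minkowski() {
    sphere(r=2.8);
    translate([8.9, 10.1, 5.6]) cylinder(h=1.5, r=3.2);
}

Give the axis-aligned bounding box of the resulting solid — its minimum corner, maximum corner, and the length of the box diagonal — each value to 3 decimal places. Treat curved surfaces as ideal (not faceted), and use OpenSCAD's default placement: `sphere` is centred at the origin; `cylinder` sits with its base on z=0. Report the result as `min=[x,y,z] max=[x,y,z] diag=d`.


min=[2.900,4.100,2.800] max=[14.900,16.100,9.900] diag=18.396

A = translate([8.9, 10.1, 5.6]) cylinder(h=1.5, r=3.2) → bbox [5.7,6.9,5.6] .. [12.1,13.3,7.1]
B = sphere(r=2.8) → bbox [-2.8,-2.8,-2.8] .. [2.8,2.8,2.8]
lo = A.lo+B.lo = [5.7-2.8, 6.9-2.8, 5.6-2.8] = [2.900,4.100,2.800]
hi = A.hi+B.hi = [12.1+2.8, 13.3+2.8, 7.1+2.8] = [14.900,16.100,9.900]
diag = √(12²+12²+7.1²) = √338.41 = 18.396


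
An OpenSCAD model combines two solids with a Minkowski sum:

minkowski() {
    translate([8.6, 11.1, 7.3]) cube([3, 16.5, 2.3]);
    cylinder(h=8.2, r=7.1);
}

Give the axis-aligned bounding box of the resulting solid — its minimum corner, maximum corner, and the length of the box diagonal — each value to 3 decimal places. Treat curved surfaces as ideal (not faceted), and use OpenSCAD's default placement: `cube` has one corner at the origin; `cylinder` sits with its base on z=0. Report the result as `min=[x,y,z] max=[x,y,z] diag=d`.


min=[1.500,4.000,7.300] max=[18.700,34.700,17.800] diag=36.723

A = translate([8.6, 11.1, 7.3]) cube([3, 16.5, 2.3]) → bbox [8.6,11.1,7.3] .. [11.6,27.6,9.6]
B = cylinder(h=8.2, r=7.1) → bbox [-7.1,-7.1,0] .. [7.1,7.1,8.2]
lo = A.lo+B.lo = [8.6-7.1, 11.1-7.1, 7.3+0] = [1.500,4.000,7.300]
hi = A.hi+B.hi = [11.6+7.1, 27.6+7.1, 9.6+8.2] = [18.700,34.700,17.800]
diag = √(17.2²+30.7²+10.5²) = √1348.58 = 36.723


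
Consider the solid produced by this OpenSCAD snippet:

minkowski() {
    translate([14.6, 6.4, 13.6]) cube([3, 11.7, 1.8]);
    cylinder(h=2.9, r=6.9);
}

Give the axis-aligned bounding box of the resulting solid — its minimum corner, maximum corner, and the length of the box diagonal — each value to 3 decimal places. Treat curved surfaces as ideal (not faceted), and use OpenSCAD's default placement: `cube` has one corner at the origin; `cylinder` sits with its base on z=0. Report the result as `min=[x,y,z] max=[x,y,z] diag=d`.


A = translate([14.6, 6.4, 13.6]) cube([3, 11.7, 1.8]) → bbox [14.6,6.4,13.6] .. [17.6,18.1,15.4]
B = cylinder(h=2.9, r=6.9) → bbox [-6.9,-6.9,0] .. [6.9,6.9,2.9]
lo = A.lo+B.lo = [14.6-6.9, 6.4-6.9, 13.6+0] = [7.700,-0.500,13.600]
hi = A.hi+B.hi = [17.6+6.9, 18.1+6.9, 15.4+2.9] = [24.500,25.000,18.300]
diag = √(16.8²+25.5²+4.7²) = √954.58 = 30.896

min=[7.700,-0.500,13.600] max=[24.500,25.000,18.300] diag=30.896


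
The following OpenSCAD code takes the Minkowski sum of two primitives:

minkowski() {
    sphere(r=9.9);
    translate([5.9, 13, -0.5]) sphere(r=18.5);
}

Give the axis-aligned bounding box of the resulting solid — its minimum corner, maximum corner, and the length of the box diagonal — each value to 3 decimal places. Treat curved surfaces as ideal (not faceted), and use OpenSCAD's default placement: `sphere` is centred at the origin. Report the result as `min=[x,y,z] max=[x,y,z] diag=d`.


A = translate([5.9, 13, -0.5]) sphere(r=18.5) → bbox [-12.6,-5.5,-19] .. [24.4,31.5,18]
B = sphere(r=9.9) → bbox [-9.9,-9.9,-9.9] .. [9.9,9.9,9.9]
lo = A.lo+B.lo = [-12.6-9.9, -5.5-9.9, -19-9.9] = [-22.500,-15.400,-28.900]
hi = A.hi+B.hi = [24.4+9.9, 31.5+9.9, 18+9.9] = [34.300,41.400,27.900]
diag = √(56.8²+56.8²+56.8²) = √9678.72 = 98.380

min=[-22.500,-15.400,-28.900] max=[34.300,41.400,27.900] diag=98.380


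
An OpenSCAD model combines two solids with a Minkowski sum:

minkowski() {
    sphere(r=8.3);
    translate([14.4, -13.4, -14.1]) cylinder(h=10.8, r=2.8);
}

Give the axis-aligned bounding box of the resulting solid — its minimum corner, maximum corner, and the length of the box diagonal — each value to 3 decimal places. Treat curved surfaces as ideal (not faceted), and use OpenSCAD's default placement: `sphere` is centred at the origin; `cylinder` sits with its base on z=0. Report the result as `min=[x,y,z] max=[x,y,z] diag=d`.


min=[3.300,-24.500,-22.400] max=[25.500,-2.300,5.000] diag=41.671

A = translate([14.4, -13.4, -14.1]) cylinder(h=10.8, r=2.8) → bbox [11.6,-16.2,-14.1] .. [17.2,-10.6,-3.3]
B = sphere(r=8.3) → bbox [-8.3,-8.3,-8.3] .. [8.3,8.3,8.3]
lo = A.lo+B.lo = [11.6-8.3, -16.2-8.3, -14.1-8.3] = [3.300,-24.500,-22.400]
hi = A.hi+B.hi = [17.2+8.3, -10.6+8.3, -3.3+8.3] = [25.500,-2.300,5.000]
diag = √(22.2²+22.2²+27.4²) = √1736.44 = 41.671


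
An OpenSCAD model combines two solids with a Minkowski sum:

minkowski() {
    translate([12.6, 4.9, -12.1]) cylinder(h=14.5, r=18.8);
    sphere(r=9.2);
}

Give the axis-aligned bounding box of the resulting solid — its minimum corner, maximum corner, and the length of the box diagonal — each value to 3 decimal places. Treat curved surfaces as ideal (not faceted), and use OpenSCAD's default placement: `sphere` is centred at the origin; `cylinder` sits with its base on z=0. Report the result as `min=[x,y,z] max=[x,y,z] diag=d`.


A = translate([12.6, 4.9, -12.1]) cylinder(h=14.5, r=18.8) → bbox [-6.2,-13.9,-12.1] .. [31.4,23.7,2.4]
B = sphere(r=9.2) → bbox [-9.2,-9.2,-9.2] .. [9.2,9.2,9.2]
lo = A.lo+B.lo = [-6.2-9.2, -13.9-9.2, -12.1-9.2] = [-15.400,-23.100,-21.300]
hi = A.hi+B.hi = [31.4+9.2, 23.7+9.2, 2.4+9.2] = [40.600,32.900,11.600]
diag = √(56²+56²+32.9²) = √7354.41 = 85.758

min=[-15.400,-23.100,-21.300] max=[40.600,32.900,11.600] diag=85.758


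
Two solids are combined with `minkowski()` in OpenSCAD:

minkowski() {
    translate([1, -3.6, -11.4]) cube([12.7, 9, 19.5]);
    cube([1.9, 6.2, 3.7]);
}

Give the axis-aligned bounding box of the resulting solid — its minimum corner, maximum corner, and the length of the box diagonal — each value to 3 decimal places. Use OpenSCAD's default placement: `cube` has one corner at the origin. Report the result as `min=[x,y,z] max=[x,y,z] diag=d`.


min=[1.000,-3.600,-11.400] max=[15.600,11.600,11.800] diag=31.344

A = translate([1, -3.6, -11.4]) cube([12.7, 9, 19.5]) → bbox [1,-3.6,-11.4] .. [13.7,5.4,8.1]
B = cube([1.9, 6.2, 3.7]) → bbox [0,0,0] .. [1.9,6.2,3.7]
lo = A.lo+B.lo = [1+0, -3.6+0, -11.4+0] = [1.000,-3.600,-11.400]
hi = A.hi+B.hi = [13.7+1.9, 5.4+6.2, 8.1+3.7] = [15.600,11.600,11.800]
diag = √(14.6²+15.2²+23.2²) = √982.44 = 31.344


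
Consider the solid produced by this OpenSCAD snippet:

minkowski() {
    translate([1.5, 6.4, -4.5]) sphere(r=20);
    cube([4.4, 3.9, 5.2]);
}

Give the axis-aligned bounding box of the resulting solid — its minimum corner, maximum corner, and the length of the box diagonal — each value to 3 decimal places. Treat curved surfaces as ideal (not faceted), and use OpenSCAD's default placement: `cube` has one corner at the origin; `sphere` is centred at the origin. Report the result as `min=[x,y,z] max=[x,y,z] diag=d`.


min=[-18.500,-13.600,-24.500] max=[25.900,30.300,20.700] diag=77.082

A = translate([1.5, 6.4, -4.5]) sphere(r=20) → bbox [-18.5,-13.6,-24.5] .. [21.5,26.4,15.5]
B = cube([4.4, 3.9, 5.2]) → bbox [0,0,0] .. [4.4,3.9,5.2]
lo = A.lo+B.lo = [-18.5+0, -13.6+0, -24.5+0] = [-18.500,-13.600,-24.500]
hi = A.hi+B.hi = [21.5+4.4, 26.4+3.9, 15.5+5.2] = [25.900,30.300,20.700]
diag = √(44.4²+43.9²+45.2²) = √5941.61 = 77.082
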